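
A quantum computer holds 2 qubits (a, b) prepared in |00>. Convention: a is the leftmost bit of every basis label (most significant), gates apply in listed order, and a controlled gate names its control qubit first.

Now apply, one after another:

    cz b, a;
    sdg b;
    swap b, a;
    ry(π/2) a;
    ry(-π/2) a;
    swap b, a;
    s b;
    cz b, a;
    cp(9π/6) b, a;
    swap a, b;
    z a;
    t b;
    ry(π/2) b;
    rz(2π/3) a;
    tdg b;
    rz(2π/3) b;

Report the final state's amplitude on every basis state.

The final amplitudes are -sqrt(2)*exp(I*pi/3)/2 on |00>, -sqrt(2)*exp(3*I*pi/4)/2 on |01>, 0 on |10>, 0 on |11>. Key observation: gates 1-8 undo each other exactly, leaving only the rest of the circuit to track.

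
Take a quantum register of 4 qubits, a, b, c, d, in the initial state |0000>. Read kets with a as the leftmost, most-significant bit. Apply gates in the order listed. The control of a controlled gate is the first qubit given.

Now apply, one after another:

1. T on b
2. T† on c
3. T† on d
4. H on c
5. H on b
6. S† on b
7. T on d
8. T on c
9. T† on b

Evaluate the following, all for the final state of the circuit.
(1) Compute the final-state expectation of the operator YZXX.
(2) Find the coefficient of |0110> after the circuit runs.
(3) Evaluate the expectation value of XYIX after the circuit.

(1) In the final state, YZXX has expectation 0.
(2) The final state's coefficient on |0110> equals -I/2.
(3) In the final state, XYIX has expectation 0.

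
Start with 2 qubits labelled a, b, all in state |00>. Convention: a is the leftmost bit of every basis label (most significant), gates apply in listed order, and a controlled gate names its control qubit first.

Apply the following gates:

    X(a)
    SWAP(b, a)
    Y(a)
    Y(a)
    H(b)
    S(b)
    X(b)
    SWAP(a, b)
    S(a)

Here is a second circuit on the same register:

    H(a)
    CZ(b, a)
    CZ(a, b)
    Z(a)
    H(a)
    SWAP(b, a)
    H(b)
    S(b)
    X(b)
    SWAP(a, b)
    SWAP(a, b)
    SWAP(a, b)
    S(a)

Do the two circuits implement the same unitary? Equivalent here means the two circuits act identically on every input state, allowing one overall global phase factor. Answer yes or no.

Yes: on every input state the two circuits agree up to one overall phase factor.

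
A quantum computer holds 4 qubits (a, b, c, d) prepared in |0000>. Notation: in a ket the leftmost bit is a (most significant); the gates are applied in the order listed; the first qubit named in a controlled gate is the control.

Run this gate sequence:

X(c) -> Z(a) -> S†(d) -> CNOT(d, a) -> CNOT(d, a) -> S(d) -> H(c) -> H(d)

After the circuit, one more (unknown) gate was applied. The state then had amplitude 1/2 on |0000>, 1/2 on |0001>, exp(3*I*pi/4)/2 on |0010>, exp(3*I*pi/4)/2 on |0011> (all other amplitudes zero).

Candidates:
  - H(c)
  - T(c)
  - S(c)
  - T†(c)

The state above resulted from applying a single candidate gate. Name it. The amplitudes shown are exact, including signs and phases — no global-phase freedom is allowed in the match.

The unique candidate consistent with the amplitudes is T†(c). Key observation: gates 3-6 undo each other exactly, leaving only the rest of the circuit to track.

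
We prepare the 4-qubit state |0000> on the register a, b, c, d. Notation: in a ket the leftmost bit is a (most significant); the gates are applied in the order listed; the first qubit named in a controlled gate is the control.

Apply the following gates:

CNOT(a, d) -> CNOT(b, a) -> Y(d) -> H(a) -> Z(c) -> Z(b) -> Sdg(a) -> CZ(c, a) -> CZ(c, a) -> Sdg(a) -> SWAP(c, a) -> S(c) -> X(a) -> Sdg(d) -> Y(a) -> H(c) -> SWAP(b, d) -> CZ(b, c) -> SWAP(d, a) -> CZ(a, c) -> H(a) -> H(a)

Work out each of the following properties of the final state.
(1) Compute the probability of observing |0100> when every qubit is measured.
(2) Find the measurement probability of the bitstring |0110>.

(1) The probability of measuring |0100> is 1/2.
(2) Outcome |0110> occurs with probability 1/2.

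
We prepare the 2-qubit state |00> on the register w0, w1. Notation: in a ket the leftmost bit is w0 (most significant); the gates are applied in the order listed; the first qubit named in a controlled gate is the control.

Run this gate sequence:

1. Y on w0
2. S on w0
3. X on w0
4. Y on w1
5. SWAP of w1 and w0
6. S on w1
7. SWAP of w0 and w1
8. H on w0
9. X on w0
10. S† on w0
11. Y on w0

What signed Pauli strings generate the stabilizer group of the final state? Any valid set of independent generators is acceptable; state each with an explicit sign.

One valid set of independent stabilizer generators is -YI, -IZ (any independent generating set of the same group is equally correct).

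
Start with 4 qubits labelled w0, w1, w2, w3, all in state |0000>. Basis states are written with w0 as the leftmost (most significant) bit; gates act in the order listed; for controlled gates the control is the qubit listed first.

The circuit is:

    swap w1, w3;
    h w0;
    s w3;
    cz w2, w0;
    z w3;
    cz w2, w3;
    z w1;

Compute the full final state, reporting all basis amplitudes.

The final amplitudes are sqrt(2)/2 on |0000>, sqrt(2)/2 on |1000>, and 0 on every other basis state.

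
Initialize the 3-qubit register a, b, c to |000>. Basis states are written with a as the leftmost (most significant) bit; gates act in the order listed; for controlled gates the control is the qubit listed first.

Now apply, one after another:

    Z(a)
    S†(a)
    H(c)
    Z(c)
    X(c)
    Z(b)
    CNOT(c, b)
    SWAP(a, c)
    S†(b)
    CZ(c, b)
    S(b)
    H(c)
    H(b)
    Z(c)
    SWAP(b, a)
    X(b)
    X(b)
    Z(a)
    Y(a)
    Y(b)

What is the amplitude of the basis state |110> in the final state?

|110> carries amplitude sqrt(2)/4 in the final state.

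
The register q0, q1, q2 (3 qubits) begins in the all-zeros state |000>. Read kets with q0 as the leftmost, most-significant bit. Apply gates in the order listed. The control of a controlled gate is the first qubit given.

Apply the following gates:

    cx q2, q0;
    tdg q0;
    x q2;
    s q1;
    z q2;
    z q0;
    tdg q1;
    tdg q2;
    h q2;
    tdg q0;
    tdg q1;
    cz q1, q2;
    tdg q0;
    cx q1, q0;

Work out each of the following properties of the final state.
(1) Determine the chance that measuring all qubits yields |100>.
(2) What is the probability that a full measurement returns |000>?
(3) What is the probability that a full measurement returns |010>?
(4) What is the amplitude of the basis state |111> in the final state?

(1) A full measurement returns |100> with probability 0.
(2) Outcome |000> occurs with probability 1/2.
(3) Outcome |010> occurs with probability 0.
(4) The amplitude on |111> is 0.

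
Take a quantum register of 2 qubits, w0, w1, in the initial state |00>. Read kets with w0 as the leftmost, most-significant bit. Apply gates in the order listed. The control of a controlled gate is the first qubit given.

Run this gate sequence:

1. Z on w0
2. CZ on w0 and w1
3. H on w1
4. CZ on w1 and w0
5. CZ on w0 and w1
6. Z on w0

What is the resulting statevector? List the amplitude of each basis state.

The resulting statevector has amplitude sqrt(2)/2 on |00>, sqrt(2)/2 on |01>, 0 on |10>, 0 on |11>.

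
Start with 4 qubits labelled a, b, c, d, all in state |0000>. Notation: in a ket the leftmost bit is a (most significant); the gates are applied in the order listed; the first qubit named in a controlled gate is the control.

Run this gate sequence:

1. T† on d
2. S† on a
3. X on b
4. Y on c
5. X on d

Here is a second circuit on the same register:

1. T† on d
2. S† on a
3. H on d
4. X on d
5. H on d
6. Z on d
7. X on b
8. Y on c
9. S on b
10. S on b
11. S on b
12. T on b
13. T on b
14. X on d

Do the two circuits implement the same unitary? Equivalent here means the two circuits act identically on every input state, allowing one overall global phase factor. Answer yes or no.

Yes: on every input state the two circuits agree up to one overall phase factor.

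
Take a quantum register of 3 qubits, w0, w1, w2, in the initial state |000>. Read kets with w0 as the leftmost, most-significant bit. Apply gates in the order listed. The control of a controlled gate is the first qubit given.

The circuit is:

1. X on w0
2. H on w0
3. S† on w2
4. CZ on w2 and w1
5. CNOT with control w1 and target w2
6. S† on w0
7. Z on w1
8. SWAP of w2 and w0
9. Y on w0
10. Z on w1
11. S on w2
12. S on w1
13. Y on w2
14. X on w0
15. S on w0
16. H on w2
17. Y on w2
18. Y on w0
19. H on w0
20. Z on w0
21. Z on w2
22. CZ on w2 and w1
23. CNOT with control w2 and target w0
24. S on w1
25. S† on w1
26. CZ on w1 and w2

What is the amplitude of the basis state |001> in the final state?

The amplitude on |001> is -sqrt(2)/2.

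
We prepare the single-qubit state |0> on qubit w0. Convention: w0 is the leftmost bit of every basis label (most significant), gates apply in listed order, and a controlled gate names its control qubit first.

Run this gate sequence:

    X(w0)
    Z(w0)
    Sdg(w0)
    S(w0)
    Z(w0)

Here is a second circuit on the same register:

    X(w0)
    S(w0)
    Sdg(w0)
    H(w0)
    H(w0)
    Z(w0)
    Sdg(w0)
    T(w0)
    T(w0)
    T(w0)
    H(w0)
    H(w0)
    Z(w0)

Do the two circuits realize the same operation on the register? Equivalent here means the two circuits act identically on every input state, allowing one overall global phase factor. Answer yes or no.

No — the two circuits implement different unitaries, even allowing a global phase.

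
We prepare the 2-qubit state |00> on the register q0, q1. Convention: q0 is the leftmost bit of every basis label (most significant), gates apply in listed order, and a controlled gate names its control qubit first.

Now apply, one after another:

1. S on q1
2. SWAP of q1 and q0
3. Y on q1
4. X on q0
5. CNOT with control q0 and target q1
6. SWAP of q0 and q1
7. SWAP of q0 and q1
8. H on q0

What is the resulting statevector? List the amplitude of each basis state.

After the circuit, the state carries amplitude sqrt(2)*I/2 on |00>, 0 on |01>, -sqrt(2)*I/2 on |10>, 0 on |11>. Key observation: gates 6-7 undo each other exactly, leaving only the rest of the circuit to track.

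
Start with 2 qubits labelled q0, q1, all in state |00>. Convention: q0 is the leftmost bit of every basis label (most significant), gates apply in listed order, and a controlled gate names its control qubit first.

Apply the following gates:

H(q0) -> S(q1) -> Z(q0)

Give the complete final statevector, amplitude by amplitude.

After the circuit, the state carries amplitude sqrt(2)/2 on |00>, 0 on |01>, -sqrt(2)/2 on |10>, 0 on |11>.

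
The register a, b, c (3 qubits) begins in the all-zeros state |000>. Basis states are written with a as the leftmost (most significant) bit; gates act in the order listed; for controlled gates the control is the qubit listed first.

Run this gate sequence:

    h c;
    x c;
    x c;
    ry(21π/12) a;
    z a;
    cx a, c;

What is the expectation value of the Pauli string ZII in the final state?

In the final state, ZII has expectation sqrt(2)/2. Key observation: gates 2-3 undo each other exactly, leaving only the rest of the circuit to track.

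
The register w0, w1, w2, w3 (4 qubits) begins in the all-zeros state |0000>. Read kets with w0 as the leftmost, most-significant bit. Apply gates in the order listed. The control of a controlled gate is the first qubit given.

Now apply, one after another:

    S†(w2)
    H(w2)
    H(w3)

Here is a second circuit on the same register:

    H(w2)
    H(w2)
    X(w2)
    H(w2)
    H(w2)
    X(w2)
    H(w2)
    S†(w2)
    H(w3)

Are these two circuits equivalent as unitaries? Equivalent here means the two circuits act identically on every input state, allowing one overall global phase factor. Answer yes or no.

No, they are not equivalent — no single phase factor reconciles the two unitaries.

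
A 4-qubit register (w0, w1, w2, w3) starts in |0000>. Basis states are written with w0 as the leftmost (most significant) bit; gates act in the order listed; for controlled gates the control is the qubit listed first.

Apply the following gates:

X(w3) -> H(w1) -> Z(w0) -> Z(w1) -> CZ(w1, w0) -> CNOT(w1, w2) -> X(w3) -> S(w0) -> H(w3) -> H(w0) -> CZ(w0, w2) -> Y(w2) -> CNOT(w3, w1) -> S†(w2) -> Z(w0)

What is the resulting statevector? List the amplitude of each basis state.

The resulting statevector has amplitude 0 on |0000>, sqrt(2)*I/4 on |0001>, sqrt(2)/4 on |0010>, 0 on |0011>, sqrt(2)*I/4 on |0100>, 0 on |0101>, 0 on |0110>, sqrt(2)/4 on |0111>, 0 on |1000>, sqrt(2)*I/4 on |1001>, -sqrt(2)/4 on |1010>, 0 on |1011>, sqrt(2)*I/4 on |1100>, 0 on |1101>, 0 on |1110>, -sqrt(2)/4 on |1111>.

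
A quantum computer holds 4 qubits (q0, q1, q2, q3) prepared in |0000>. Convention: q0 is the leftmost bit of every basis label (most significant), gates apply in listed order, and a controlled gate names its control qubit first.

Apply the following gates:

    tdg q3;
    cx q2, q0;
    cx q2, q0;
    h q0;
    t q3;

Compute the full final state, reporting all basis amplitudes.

The final amplitudes are sqrt(2)/2 on |0000>, sqrt(2)/2 on |1000>, and 0 on every other basis state.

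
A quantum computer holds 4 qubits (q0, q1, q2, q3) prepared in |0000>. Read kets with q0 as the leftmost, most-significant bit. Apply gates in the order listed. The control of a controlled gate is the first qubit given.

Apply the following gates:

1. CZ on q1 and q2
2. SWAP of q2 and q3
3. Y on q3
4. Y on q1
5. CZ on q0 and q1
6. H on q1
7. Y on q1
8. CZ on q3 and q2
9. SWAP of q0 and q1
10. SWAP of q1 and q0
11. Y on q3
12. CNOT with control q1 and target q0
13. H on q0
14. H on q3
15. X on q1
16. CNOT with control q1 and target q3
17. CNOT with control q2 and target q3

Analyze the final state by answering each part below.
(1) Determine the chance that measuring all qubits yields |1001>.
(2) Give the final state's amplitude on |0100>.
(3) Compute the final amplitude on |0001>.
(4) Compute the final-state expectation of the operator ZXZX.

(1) A full measurement returns |1001> with probability 1/8.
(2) The amplitude on |0100> is -sqrt(2)/4.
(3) |0001> carries amplitude -sqrt(2)/4 in the final state.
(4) The expectation value of ZXZX is 1.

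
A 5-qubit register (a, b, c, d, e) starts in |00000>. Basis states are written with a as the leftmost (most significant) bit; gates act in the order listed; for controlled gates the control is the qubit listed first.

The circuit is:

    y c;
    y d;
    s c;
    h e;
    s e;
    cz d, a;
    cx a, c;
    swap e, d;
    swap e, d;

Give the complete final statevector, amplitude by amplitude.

The final amplitudes are -sqrt(2)*I/2 on |00110>, sqrt(2)/2 on |00111>, and 0 on every other basis state.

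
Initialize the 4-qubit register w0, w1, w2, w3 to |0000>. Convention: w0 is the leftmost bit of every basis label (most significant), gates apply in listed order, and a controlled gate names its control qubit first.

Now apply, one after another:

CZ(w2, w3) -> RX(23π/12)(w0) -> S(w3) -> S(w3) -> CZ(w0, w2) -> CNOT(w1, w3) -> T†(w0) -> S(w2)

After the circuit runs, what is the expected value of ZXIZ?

In the final state, ZXIZ has expectation 0.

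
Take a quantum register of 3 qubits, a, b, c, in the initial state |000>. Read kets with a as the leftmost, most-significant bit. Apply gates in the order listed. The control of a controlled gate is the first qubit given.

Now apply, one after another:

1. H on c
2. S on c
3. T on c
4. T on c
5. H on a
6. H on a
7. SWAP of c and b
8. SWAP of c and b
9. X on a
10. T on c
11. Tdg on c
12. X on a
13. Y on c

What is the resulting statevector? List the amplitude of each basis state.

After the circuit, the state carries amplitude sqrt(2)*I/2 on |000>, sqrt(2)*I/2 on |001>, and 0 on every other basis state. Key observation: the block from step 9 through step 12 cancels to the identity and can be dropped.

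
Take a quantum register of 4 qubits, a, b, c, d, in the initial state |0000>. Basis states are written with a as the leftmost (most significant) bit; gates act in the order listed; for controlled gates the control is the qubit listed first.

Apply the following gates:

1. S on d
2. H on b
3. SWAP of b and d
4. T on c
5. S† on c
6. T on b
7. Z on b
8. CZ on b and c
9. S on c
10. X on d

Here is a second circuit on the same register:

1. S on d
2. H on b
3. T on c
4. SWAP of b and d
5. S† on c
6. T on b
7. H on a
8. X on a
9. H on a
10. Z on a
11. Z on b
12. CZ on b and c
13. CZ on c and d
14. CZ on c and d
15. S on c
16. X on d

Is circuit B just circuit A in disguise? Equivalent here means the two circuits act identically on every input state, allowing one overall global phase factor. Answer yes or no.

Yes — the two circuits implement the same unitary up to a global phase.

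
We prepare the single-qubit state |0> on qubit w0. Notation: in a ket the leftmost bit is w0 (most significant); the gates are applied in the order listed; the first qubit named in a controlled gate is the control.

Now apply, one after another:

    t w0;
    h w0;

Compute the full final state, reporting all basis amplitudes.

After the circuit, the state carries amplitude sqrt(2)/2 on |0>, sqrt(2)/2 on |1>.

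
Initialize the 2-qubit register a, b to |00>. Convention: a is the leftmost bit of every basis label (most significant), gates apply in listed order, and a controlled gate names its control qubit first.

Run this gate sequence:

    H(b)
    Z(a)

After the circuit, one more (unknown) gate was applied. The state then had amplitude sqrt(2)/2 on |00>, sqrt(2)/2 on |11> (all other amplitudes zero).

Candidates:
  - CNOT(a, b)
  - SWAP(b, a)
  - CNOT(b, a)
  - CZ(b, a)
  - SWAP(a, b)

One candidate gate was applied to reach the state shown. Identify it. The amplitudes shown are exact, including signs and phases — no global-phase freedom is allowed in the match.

The applied gate was CNOT(b, a).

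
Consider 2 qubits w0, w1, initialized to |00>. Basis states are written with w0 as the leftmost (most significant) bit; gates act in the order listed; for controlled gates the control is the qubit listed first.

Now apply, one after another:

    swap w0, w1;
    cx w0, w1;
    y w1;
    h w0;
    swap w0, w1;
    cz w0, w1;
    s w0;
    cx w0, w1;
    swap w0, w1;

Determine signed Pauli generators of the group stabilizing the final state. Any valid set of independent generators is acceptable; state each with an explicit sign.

The final state is stabilized by the group generated by -XI, -IZ; other independent generating sets are equally valid.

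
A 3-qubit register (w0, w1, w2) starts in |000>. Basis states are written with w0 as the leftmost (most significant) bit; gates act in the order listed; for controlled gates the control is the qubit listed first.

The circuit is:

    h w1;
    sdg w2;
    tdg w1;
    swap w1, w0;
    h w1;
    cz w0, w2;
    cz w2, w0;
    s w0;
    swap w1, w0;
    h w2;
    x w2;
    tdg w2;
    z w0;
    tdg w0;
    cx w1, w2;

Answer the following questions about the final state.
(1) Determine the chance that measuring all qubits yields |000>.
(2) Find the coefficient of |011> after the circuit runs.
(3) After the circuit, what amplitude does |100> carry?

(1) The probability of measuring |000> is 1/8.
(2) The amplitude on |011> is sqrt(2)*exp(I*pi/4)/4.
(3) |100> carries amplitude sqrt(2)*exp(3*I*pi/4)/4 in the final state.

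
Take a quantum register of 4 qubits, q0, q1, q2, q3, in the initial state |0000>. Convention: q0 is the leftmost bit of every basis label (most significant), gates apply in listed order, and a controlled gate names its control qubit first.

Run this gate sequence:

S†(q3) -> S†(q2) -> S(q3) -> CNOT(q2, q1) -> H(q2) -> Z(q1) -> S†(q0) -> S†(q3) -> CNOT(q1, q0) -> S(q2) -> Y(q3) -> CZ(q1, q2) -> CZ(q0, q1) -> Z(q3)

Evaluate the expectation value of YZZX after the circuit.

The observable YZZX averages to 0.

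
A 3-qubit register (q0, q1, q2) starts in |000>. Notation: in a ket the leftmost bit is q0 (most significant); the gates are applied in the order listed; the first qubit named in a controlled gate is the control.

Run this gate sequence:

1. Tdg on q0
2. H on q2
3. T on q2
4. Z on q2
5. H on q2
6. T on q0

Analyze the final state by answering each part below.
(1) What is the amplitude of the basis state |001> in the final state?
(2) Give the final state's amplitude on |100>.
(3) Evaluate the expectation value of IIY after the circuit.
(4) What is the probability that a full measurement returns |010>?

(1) |001> carries amplitude 1/2 + exp(I*pi/4)/2 in the final state.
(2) The amplitude on |100> is 0.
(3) The observable IIY averages to sqrt(2)/2.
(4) A full measurement returns |010> with probability 0.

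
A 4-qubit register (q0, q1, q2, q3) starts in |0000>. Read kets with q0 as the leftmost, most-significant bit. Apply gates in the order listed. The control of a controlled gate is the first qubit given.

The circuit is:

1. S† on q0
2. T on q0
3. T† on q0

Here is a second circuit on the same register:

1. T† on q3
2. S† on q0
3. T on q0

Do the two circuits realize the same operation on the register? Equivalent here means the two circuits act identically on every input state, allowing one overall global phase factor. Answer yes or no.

No, they are not equivalent — no single phase factor reconciles the two unitaries.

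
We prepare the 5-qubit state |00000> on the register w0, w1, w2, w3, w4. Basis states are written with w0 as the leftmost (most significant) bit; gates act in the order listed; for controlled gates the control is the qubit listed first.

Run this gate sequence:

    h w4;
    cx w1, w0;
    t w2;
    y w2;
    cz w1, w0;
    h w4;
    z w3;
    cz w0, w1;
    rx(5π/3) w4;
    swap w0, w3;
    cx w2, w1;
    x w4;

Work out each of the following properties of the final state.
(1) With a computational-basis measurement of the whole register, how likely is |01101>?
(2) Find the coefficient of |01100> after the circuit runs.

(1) Outcome |01101> occurs with probability 3/4.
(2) The amplitude on |01100> is 1/2.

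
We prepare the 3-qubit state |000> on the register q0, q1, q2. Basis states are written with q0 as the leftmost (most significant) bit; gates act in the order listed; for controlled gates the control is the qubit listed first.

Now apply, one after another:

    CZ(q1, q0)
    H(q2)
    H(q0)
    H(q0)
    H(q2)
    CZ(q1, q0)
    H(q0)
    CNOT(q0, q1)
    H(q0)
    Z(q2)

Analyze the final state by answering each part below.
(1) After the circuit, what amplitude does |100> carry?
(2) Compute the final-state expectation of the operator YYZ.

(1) |100> carries amplitude 1/2 in the final state. Key observation: gates 1-6 undo each other exactly, leaving only the rest of the circuit to track.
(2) The observable YYZ averages to 1.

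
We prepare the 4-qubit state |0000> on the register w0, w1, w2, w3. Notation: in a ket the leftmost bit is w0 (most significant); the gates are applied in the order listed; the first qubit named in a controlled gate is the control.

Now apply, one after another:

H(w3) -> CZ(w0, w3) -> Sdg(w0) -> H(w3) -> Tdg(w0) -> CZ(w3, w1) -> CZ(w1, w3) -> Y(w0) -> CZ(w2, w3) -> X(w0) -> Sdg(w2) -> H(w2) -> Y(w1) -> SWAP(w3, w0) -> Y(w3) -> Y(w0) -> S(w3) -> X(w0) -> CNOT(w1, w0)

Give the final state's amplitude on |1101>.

The final state's coefficient on |1101> equals sqrt(2)*I/2.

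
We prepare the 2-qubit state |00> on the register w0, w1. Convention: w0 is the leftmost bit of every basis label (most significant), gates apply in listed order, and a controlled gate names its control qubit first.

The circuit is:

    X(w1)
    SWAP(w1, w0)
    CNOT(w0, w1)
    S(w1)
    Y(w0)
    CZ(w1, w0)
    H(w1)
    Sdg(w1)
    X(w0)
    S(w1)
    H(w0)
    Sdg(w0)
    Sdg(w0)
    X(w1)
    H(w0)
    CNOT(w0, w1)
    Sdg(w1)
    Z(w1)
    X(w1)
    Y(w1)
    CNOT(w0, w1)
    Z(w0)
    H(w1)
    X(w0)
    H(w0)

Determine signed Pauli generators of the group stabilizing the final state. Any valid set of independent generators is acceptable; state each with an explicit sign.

The final state is stabilized by the group generated by -XI, -IY; other independent generating sets are equally valid.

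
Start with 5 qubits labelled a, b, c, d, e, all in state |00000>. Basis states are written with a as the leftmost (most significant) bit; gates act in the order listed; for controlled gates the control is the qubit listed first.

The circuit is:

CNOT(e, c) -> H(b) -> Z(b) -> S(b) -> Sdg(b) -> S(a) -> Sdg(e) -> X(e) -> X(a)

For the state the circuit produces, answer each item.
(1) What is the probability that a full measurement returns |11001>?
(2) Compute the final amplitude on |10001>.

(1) The probability of measuring |11001> is 1/2.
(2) The final state's coefficient on |10001> equals sqrt(2)/2.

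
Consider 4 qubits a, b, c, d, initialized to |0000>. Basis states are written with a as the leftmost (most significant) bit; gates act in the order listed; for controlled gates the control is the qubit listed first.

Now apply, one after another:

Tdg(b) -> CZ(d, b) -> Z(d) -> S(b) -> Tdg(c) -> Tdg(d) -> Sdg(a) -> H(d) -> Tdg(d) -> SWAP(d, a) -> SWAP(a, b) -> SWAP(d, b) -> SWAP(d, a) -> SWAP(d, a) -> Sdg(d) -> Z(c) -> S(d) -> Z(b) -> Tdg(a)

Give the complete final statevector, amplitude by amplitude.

The final amplitudes are sqrt(2)/2 on |0000>, -sqrt(2)*exp(3*I*pi/4)/2 on |0001>, and 0 on every other basis state.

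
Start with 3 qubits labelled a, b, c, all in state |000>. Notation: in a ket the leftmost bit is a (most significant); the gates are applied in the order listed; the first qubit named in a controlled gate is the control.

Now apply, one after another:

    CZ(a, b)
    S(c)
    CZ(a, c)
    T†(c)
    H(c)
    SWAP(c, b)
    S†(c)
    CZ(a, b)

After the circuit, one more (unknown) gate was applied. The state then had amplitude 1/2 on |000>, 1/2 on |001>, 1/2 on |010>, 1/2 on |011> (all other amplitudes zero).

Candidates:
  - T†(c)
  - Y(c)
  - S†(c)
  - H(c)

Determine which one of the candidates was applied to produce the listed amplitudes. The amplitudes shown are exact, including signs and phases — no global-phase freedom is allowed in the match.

The unique candidate consistent with the amplitudes is H(c).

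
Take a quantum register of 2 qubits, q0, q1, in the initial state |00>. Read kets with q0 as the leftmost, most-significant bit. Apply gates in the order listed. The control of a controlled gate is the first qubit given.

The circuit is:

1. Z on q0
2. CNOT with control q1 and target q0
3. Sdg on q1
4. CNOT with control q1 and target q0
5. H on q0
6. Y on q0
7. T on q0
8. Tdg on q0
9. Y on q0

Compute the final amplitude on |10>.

The final state's coefficient on |10> equals sqrt(2)/2. Key observation: gates 6-9 undo each other exactly, leaving only the rest of the circuit to track.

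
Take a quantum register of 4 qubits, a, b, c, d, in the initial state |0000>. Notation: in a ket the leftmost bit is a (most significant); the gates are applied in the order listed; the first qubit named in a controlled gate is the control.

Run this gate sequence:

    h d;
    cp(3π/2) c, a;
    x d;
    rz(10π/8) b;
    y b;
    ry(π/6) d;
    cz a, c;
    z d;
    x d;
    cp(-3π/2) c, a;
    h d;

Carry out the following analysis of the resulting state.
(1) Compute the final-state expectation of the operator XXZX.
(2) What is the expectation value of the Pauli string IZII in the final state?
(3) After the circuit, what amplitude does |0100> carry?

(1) In the final state, XXZX has expectation 0.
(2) The observable IZII averages to -1.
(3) The amplitude on |0100> is (-sqrt(2) + sqrt(6))*exp(7*I*pi/8)/4.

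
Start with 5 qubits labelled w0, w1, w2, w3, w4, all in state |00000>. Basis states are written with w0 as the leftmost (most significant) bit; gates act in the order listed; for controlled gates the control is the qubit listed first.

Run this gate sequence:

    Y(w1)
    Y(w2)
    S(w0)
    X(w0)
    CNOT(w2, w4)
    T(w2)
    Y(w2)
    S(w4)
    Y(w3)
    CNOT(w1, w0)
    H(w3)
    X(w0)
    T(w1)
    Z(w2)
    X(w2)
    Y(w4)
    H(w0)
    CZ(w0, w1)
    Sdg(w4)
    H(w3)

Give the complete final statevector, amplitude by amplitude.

The resulting statevector has amplitude -sqrt(2)*I/2 on |01110>, -sqrt(2)*I/2 on |11110>, and 0 on every other basis state.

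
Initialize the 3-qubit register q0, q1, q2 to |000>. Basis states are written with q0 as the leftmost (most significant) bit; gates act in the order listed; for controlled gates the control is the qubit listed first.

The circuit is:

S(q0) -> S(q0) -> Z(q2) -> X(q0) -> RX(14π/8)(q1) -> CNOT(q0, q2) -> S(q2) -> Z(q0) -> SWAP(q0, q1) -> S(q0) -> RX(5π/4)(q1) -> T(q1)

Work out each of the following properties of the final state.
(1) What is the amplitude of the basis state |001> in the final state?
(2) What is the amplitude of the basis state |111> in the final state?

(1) The amplitude on |001> is sqrt(2)/4 + 1/2.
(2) The amplitude on |111> is (2 - sqrt(2))*exp(3*I*pi/4)/4.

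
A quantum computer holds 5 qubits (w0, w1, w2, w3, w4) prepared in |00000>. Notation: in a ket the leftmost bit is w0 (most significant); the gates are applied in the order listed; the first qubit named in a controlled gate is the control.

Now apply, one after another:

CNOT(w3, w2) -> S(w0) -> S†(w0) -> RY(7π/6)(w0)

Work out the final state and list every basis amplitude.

The final amplitudes are -sqrt(6)/4 + sqrt(2)/4 on |00000>, sqrt(2)/4 + sqrt(6)/4 on |10000>, and 0 on every other basis state.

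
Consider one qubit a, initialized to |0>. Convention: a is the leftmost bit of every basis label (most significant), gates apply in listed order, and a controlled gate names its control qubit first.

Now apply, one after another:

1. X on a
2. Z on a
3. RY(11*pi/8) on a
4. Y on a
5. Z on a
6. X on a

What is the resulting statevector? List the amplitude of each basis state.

The resulting statevector has amplitude -I*sin(5*pi/16) on |0>, -I*cos(5*pi/16) on |1>.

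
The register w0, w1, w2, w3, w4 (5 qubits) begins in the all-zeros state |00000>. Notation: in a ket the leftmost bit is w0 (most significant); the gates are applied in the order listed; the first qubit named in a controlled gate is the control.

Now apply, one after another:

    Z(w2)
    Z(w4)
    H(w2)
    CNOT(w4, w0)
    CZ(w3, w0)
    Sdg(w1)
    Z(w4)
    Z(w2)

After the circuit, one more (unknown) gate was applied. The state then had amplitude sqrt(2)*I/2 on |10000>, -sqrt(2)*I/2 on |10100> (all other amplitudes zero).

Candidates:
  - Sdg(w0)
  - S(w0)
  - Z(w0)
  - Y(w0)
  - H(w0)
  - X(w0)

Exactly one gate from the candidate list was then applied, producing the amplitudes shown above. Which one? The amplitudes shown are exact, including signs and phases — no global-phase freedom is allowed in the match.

The applied gate was Y(w0).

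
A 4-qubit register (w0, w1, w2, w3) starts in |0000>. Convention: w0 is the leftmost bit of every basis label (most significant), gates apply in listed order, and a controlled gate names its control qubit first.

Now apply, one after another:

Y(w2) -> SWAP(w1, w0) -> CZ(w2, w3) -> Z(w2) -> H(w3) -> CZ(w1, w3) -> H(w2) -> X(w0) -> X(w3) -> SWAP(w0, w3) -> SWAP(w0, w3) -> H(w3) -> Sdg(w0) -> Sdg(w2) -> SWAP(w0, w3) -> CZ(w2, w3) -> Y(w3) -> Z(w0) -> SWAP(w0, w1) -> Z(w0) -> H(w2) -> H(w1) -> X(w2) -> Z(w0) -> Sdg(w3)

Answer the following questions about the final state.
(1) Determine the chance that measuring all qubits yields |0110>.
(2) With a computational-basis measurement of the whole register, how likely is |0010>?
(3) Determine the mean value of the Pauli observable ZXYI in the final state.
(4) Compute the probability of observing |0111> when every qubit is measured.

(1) A full measurement returns |0110> with probability 1/4.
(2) The probability of measuring |0010> is 1/4.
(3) The expectation value of ZXYI is -1.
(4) A full measurement returns |0111> with probability 0.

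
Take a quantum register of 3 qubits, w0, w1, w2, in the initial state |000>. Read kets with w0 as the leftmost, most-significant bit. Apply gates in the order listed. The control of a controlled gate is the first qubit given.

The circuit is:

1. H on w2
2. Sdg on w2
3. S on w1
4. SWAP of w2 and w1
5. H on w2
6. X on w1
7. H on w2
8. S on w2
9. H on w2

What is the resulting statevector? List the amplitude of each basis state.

The final amplitudes are -I/2 on |000>, -I/2 on |001>, 1/2 on |010>, 1/2 on |011>, 0 on |100>, 0 on |101>, 0 on |110>, 0 on |111>.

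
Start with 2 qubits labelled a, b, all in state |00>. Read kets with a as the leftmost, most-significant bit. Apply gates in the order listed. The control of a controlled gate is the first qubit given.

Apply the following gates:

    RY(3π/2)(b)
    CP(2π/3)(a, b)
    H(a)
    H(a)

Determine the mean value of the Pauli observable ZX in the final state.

The expectation value of ZX is -1. Key observation: the block from step 3 through step 4 cancels to the identity and can be dropped.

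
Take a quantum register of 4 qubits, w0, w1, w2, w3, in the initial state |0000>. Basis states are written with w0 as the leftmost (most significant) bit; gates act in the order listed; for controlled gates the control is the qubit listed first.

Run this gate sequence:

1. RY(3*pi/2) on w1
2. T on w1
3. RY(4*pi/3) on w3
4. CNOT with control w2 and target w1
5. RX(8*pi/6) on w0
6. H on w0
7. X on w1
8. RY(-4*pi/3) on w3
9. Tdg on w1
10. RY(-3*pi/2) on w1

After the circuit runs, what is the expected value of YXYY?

The observable YXYY averages to 0.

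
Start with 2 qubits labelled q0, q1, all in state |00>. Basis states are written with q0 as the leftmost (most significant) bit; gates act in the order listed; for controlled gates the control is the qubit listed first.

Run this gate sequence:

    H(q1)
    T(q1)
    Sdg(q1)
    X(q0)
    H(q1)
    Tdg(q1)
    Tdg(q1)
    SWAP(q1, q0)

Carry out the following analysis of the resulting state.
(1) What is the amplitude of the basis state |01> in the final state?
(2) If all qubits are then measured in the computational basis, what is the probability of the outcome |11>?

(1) The final state's coefficient on |01> equals 1/2 - exp(3*I*pi/4)/2.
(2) A full measurement returns |11> with probability 1/2 - sqrt(2)/4.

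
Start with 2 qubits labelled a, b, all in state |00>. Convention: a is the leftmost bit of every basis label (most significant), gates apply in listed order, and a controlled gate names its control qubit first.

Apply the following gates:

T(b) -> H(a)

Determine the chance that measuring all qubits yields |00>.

The probability of measuring |00> is 1/2.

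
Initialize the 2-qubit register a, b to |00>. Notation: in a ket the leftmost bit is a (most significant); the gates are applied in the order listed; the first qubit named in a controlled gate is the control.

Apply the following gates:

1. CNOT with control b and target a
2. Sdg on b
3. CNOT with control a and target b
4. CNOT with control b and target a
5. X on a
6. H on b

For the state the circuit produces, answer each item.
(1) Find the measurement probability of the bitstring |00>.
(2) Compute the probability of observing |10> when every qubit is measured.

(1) A full measurement returns |00> with probability 0.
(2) A full measurement returns |10> with probability 1/2.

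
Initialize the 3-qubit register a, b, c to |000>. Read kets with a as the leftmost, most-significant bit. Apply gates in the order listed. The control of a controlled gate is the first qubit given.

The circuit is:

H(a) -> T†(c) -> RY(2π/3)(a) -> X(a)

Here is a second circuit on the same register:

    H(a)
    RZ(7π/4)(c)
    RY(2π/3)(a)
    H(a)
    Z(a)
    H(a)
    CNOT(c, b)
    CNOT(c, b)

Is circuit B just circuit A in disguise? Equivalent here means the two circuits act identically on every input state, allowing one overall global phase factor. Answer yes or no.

Yes, they are equivalent — the unitaries differ by at most a global phase.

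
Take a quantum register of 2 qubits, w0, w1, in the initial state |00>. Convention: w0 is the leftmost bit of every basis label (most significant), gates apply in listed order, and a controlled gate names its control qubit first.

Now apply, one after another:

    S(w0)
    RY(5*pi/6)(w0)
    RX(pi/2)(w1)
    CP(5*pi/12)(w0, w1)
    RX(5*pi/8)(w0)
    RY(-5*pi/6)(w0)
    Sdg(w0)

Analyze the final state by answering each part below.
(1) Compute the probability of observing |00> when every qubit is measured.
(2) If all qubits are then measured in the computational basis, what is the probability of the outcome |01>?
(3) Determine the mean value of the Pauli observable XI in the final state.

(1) Outcome |00> occurs with probability 5/16 - 3*sqrt(2 - sqrt(2))/32.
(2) A full measurement returns |01> with probability -3*sqrt(2 - sqrt(2))/32 - 3*sqrt(2*sqrt(2) + 4)/128 - sqrt(6*sqrt(2) + 12)/128 - sqrt(2)/64 + sqrt(6)/64 + 1/4.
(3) The expectation value of XI is sqrt(3)*sin(5*pi/16)*cos(5*pi/16) - I*exp(-5*I*pi/12)*sin(5*pi/16)**2/8 - I*exp(5*I*pi/12)*cos(5*pi/16)**2/8 + I*exp(-5*I*pi/12)*cos(5*pi/16)**2/8 + I*exp(5*I*pi/12)*sin(5*pi/16)**2/8.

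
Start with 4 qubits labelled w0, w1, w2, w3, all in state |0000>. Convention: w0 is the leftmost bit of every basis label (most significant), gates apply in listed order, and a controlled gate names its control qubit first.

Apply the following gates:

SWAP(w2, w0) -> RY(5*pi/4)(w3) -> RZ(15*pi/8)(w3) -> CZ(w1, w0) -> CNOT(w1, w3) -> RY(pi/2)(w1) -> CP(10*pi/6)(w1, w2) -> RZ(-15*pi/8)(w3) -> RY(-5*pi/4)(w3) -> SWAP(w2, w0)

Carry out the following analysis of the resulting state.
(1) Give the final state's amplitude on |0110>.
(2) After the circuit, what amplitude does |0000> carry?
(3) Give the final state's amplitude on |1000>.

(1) The amplitude on |0110> is 0.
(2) |0000> carries amplitude sqrt(2)/2 in the final state.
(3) The final state's coefficient on |1000> equals 0.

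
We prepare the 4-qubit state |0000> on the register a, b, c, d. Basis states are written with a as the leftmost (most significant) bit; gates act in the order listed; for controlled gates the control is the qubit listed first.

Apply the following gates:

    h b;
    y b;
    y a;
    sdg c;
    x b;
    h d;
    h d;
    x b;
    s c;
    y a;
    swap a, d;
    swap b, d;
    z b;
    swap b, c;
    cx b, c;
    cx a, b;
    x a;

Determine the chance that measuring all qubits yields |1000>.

Outcome |1000> occurs with probability 1/2. Key observation: steps 3-10 multiply out to the identity, so the circuit reduces to the remaining gates.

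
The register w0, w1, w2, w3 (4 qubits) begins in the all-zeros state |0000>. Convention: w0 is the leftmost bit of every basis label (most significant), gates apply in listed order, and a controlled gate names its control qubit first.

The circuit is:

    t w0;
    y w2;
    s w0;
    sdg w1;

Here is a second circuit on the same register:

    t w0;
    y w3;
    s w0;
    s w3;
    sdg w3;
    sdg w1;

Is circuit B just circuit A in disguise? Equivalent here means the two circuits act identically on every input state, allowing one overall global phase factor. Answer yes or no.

No — the two circuits implement different unitaries, even allowing a global phase.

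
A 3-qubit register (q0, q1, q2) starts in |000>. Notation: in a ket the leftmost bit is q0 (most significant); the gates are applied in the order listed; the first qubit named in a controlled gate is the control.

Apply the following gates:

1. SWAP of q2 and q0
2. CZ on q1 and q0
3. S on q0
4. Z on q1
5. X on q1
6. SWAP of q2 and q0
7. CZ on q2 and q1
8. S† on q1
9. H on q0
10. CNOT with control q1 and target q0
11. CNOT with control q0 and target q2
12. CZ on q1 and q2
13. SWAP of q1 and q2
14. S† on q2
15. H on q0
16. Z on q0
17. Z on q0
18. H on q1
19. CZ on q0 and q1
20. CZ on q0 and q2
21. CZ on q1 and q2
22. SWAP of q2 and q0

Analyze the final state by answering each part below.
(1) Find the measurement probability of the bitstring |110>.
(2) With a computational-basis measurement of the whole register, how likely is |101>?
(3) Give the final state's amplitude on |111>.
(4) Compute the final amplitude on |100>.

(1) A full measurement returns |110> with probability 1/2.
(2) A full measurement returns |101> with probability 1/2.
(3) The amplitude on |111> is 0.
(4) The amplitude on |100> is 0.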